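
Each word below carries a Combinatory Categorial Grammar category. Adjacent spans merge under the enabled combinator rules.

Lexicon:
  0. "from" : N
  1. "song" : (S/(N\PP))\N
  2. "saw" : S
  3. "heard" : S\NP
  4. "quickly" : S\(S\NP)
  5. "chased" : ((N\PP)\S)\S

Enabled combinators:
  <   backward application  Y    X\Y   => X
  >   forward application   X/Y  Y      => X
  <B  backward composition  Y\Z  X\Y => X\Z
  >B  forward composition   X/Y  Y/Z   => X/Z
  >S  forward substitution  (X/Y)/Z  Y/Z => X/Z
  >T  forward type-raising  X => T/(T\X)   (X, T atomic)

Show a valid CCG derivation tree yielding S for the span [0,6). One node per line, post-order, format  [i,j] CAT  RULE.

[0,6] S   >
  [0,2] S/(N\PP)   <
    [0,1] "from" : N
    [1,2] "song" : (S/(N\PP))\N
  [2,6] N\PP   <
    [2,3] "saw" : S
    [3,6] (N\PP)\S   <
      [3,5] S   <
        [3,4] "heard" : S\NP
        [4,5] "quickly" : S\(S\NP)
      [5,6] "chased" : ((N\PP)\S)\S

[0,1] N  lex  "from"
[1,2] (S/(N\PP))\N  lex  "song"
[0,2] S/(N\PP)  <  k=1
[2,3] S  lex  "saw"
[3,4] S\NP  lex  "heard"
[4,5] S\(S\NP)  lex  "quickly"
[3,5] S  <  k=4
[5,6] ((N\PP)\S)\S  lex  "chased"
[3,6] (N\PP)\S  <  k=5
[2,6] N\PP  <  k=3
[0,6] S  >  k=2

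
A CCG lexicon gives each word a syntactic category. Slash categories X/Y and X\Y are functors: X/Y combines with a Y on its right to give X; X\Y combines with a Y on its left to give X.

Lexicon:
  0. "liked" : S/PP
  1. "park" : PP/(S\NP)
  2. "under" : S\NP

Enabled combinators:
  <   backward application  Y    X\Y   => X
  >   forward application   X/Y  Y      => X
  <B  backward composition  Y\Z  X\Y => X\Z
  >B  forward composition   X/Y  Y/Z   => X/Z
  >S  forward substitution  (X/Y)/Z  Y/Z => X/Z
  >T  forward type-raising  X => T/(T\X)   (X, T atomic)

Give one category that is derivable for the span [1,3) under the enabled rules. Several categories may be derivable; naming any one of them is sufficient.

[0,3] S   >
  [0,1] "liked" : S/PP
  [1,3] PP   >
    [1,2] "park" : PP/(S\NP)
    [2,3] "under" : S\NP

PP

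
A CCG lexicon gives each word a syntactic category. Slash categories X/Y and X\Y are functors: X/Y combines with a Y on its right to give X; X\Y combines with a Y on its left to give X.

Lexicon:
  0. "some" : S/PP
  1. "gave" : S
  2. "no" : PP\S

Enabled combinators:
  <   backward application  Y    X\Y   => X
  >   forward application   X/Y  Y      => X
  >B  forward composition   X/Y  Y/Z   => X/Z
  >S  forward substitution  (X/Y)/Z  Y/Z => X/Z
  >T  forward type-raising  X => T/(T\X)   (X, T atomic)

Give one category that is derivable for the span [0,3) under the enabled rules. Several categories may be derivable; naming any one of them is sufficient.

S

[0,3] S   >
  [0,1] "some" : S/PP
  [1,3] PP   <
    [1,2] "gave" : S
    [2,3] "no" : PP\S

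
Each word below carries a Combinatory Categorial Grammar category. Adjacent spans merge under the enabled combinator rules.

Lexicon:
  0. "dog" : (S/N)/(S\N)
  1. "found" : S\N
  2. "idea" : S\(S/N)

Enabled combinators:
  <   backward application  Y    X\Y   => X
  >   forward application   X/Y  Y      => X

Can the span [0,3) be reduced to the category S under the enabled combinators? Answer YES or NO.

[0,3] S   <
  [0,2] S/N   >
    [0,1] "dog" : (S/N)/(S\N)
    [1,2] "found" : S\N
  [2,3] "idea" : S\(S/N)

YES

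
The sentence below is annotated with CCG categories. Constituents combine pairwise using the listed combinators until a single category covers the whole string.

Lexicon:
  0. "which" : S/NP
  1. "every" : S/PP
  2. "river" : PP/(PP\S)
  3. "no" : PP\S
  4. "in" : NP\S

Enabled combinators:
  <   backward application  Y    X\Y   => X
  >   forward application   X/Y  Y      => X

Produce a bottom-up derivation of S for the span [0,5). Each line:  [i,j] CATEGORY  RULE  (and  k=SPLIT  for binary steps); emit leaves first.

[0,1] S/NP  lex  "which"
[1,2] S/PP  lex  "every"
[2,3] PP/(PP\S)  lex  "river"
[3,4] PP\S  lex  "no"
[2,4] PP  >  k=3
[1,4] S  >  k=2
[4,5] NP\S  lex  "in"
[1,5] NP  <  k=4
[0,5] S  >  k=1

[0,5] S   >
  [0,1] "which" : S/NP
  [1,5] NP   <
    [1,4] S   >
      [1,2] "every" : S/PP
      [2,4] PP   >
        [2,3] "river" : PP/(PP\S)
        [3,4] "no" : PP\S
    [4,5] "in" : NP\S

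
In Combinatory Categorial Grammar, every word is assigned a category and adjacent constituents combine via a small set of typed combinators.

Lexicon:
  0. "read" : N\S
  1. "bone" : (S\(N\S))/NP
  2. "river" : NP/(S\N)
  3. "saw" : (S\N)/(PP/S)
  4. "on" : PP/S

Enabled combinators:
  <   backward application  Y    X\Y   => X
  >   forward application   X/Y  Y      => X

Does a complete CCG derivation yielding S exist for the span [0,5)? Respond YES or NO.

YES

[0,5] S   <
  [0,1] "read" : N\S
  [1,5] S\(N\S)   >
    [1,2] "bone" : (S\(N\S))/NP
    [2,5] NP   >
      [2,3] "river" : NP/(S\N)
      [3,5] S\N   >
        [3,4] "saw" : (S\N)/(PP/S)
        [4,5] "on" : PP/S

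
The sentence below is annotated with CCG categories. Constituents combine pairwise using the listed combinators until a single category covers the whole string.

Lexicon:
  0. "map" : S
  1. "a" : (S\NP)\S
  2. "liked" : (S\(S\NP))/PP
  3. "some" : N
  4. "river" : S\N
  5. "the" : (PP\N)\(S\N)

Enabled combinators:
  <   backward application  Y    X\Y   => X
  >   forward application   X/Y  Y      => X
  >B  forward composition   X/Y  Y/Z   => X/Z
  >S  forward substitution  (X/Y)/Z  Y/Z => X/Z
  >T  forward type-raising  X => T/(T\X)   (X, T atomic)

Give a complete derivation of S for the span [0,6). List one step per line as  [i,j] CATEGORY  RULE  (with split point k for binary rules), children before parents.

[0,6] S   <
  [0,2] S\NP   <
    [0,1] "map" : S
    [1,2] "a" : (S\NP)\S
  [2,6] S\(S\NP)   >
    [2,3] "liked" : (S\(S\NP))/PP
    [3,6] PP   >
      [3,4] PP/(PP\N)   >T
        [3,4] "some" : N
      [4,6] PP\N   <
        [4,5] "river" : S\N
        [5,6] "the" : (PP\N)\(S\N)

[0,1] S  lex  "map"
[1,2] (S\NP)\S  lex  "a"
[0,2] S\NP  <  k=1
[2,3] (S\(S\NP))/PP  lex  "liked"
[3,4] N  lex  "some"
[3,4] PP/(PP\N)  >T
[4,5] S\N  lex  "river"
[5,6] (PP\N)\(S\N)  lex  "the"
[4,6] PP\N  <  k=5
[3,6] PP  >  k=4
[2,6] S\(S\NP)  >  k=3
[0,6] S  <  k=2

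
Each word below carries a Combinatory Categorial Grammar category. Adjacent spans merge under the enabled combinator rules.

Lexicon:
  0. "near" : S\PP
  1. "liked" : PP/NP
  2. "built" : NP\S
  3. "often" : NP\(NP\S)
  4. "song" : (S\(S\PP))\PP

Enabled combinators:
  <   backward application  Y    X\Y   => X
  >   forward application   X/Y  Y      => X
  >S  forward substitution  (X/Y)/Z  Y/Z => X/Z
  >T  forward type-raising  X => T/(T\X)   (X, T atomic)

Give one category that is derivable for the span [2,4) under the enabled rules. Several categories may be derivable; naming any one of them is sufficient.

[0,5] S   <
  [0,1] "near" : S\PP
  [1,5] S\(S\PP)   <
    [1,4] PP   >
      [1,2] "liked" : PP/NP
      [2,4] NP   <
        [2,3] "built" : NP\S
        [3,4] "often" : NP\(NP\S)
    [4,5] "song" : (S\(S\PP))\PP

NP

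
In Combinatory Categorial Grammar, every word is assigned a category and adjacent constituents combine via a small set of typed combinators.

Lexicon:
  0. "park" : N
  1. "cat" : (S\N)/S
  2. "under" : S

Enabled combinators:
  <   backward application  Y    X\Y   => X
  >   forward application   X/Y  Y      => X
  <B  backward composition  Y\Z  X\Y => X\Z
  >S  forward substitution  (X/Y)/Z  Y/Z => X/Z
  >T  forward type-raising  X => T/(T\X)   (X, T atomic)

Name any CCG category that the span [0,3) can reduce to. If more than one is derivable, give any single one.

S

[0,3] S   >
  [0,1] S/(S\N)   >T
    [0,1] "park" : N
  [1,3] S\N   >
    [1,2] "cat" : (S\N)/S
    [2,3] "under" : S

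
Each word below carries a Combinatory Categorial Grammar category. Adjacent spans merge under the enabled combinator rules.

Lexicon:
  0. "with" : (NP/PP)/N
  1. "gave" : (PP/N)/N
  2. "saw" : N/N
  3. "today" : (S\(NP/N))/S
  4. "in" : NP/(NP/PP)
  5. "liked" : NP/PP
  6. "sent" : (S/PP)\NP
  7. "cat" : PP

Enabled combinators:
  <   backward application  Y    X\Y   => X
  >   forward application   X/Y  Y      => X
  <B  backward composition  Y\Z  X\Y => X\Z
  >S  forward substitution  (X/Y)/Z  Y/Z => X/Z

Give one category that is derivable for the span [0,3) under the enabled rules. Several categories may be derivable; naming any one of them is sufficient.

NP/N

[0,8] S   <
  [0,3] NP/N   >S
    [0,1] "with" : (NP/PP)/N
    [1,3] PP/N   >S
      [1,2] "gave" : (PP/N)/N
      [2,3] "saw" : N/N
  [3,8] S\(NP/N)   >
    [3,4] "today" : (S\(NP/N))/S
    [4,8] S   >
      [4,7] S/PP   <
        [4,6] NP   >
          [4,5] "in" : NP/(NP/PP)
          [5,6] "liked" : NP/PP
        [6,7] "sent" : (S/PP)\NP
      [7,8] "cat" : PP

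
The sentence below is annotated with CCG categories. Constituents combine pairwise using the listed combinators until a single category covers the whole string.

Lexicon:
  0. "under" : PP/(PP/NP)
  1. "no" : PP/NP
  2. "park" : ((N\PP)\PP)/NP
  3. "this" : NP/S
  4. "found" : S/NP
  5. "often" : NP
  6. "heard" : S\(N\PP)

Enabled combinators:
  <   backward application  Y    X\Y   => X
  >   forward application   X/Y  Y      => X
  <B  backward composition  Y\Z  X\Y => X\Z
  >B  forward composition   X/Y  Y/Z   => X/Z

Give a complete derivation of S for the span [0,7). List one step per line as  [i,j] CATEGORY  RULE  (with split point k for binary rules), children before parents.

[0,7] S   <
  [0,2] PP   >
    [0,1] "under" : PP/(PP/NP)
    [1,2] "no" : PP/NP
  [2,7] S\PP   <B
    [2,6] (N\PP)\PP   >
      [2,3] "park" : ((N\PP)\PP)/NP
      [3,6] NP   >
        [3,4] "this" : NP/S
        [4,6] S   >
          [4,5] "found" : S/NP
          [5,6] "often" : NP
    [6,7] "heard" : S\(N\PP)

[0,1] PP/(PP/NP)  lex  "under"
[1,2] PP/NP  lex  "no"
[0,2] PP  >  k=1
[2,3] ((N\PP)\PP)/NP  lex  "park"
[3,4] NP/S  lex  "this"
[4,5] S/NP  lex  "found"
[5,6] NP  lex  "often"
[4,6] S  >  k=5
[3,6] NP  >  k=4
[2,6] (N\PP)\PP  >  k=3
[6,7] S\(N\PP)  lex  "heard"
[2,7] S\PP  <B  k=6
[0,7] S  <  k=2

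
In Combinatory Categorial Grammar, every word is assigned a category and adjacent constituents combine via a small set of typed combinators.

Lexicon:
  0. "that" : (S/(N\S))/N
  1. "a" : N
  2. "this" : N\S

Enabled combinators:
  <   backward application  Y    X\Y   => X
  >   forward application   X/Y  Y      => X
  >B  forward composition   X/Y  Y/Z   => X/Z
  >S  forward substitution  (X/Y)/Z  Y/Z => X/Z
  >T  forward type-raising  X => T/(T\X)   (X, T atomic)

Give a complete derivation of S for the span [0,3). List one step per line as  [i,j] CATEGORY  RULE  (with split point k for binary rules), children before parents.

[0,1] (S/(N\S))/N  lex  "that"
[1,2] N  lex  "a"
[0,2] S/(N\S)  >  k=1
[2,3] N\S  lex  "this"
[0,3] S  >  k=2

[0,3] S   >
  [0,2] S/(N\S)   >
    [0,1] "that" : (S/(N\S))/N
    [1,2] "a" : N
  [2,3] "this" : N\S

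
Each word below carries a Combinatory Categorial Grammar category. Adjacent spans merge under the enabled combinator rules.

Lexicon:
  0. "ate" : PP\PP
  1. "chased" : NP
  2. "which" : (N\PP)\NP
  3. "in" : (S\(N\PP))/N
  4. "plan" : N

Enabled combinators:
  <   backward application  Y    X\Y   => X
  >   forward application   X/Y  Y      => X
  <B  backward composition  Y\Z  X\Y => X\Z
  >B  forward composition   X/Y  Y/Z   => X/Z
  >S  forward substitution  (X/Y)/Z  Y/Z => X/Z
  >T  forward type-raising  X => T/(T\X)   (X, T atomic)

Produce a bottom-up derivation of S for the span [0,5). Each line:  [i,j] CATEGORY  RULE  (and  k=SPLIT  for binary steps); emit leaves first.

[0,5] S   <
  [0,3] N\PP   <B
    [0,1] "ate" : PP\PP
    [1,3] N\PP   <
      [1,2] "chased" : NP
      [2,3] "which" : (N\PP)\NP
  [3,5] S\(N\PP)   >
    [3,4] "in" : (S\(N\PP))/N
    [4,5] "plan" : N

[0,1] PP\PP  lex  "ate"
[1,2] NP  lex  "chased"
[2,3] (N\PP)\NP  lex  "which"
[1,3] N\PP  <  k=2
[0,3] N\PP  <B  k=1
[3,4] (S\(N\PP))/N  lex  "in"
[4,5] N  lex  "plan"
[3,5] S\(N\PP)  >  k=4
[0,5] S  <  k=3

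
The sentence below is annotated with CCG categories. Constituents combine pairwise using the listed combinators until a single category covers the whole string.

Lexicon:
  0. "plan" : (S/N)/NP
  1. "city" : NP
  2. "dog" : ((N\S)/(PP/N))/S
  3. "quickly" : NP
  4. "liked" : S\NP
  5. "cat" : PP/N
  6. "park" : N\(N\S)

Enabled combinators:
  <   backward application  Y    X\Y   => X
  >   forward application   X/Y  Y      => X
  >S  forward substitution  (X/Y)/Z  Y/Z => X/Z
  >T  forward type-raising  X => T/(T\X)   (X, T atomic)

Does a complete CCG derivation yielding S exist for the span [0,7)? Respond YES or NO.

[0,7] S   >
  [0,2] S/N   >
    [0,1] "plan" : (S/N)/NP
    [1,2] "city" : NP
  [2,7] N   <
    [2,6] N\S   >
      [2,5] (N\S)/(PP/N)   >
        [2,3] "dog" : ((N\S)/(PP/N))/S
        [3,5] S   <
          [3,4] "quickly" : NP
          [4,5] "liked" : S\NP
      [5,6] "cat" : PP/N
    [6,7] "park" : N\(N\S)

YES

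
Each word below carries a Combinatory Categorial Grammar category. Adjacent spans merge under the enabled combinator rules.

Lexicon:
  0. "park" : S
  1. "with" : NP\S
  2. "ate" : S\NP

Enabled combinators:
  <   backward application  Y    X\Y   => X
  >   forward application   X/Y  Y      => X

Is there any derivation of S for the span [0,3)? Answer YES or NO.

YES

[0,3] S   <
  [0,2] NP   <
    [0,1] "park" : S
    [1,2] "with" : NP\S
  [2,3] "ate" : S\NP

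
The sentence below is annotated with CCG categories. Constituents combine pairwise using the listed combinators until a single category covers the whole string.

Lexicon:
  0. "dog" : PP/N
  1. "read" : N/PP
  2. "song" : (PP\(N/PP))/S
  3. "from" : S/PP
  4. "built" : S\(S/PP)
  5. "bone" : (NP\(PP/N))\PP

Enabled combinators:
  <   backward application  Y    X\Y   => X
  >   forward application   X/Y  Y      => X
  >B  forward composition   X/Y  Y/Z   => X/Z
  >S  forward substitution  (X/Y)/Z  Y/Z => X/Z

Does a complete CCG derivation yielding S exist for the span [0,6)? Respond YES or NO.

PP/N N/PP (PP\(N/PP))/S S/PP S\(S/PP) (NP\(PP/N))\PP
CKY chart[0,6] = {NP}; S ∉ chart

NO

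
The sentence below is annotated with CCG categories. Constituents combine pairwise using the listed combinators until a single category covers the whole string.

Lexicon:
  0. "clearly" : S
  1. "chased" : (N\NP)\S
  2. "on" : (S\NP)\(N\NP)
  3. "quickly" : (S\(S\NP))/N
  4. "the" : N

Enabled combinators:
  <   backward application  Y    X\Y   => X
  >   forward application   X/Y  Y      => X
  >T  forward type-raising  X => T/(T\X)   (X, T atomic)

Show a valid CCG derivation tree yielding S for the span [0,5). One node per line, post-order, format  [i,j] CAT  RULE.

[0,5] S   <
  [0,3] S\NP   <
    [0,2] N\NP   <
      [0,1] "clearly" : S
      [1,2] "chased" : (N\NP)\S
    [2,3] "on" : (S\NP)\(N\NP)
  [3,5] S\(S\NP)   >
    [3,4] "quickly" : (S\(S\NP))/N
    [4,5] "the" : N

[0,1] S  lex  "clearly"
[1,2] (N\NP)\S  lex  "chased"
[0,2] N\NP  <  k=1
[2,3] (S\NP)\(N\NP)  lex  "on"
[0,3] S\NP  <  k=2
[3,4] (S\(S\NP))/N  lex  "quickly"
[4,5] N  lex  "the"
[3,5] S\(S\NP)  >  k=4
[0,5] S  <  k=3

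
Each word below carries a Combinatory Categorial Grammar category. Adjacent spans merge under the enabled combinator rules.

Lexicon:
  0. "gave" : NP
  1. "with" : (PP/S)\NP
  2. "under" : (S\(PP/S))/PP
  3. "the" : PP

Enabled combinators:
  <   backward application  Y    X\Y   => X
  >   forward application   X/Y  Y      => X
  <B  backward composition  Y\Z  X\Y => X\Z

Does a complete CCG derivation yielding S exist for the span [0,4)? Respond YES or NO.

YES

[0,4] S   <
  [0,2] PP/S   <
    [0,1] "gave" : NP
    [1,2] "with" : (PP/S)\NP
  [2,4] S\(PP/S)   >
    [2,3] "under" : (S\(PP/S))/PP
    [3,4] "the" : PP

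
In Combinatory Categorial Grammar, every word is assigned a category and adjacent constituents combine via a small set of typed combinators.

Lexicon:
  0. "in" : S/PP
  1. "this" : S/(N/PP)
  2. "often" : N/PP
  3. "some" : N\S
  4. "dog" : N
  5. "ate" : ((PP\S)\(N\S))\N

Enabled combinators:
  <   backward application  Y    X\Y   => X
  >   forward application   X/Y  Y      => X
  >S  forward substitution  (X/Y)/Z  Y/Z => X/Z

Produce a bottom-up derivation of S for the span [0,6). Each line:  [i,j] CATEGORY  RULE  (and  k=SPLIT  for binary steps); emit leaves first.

[0,1] S/PP  lex  "in"
[1,2] S/(N/PP)  lex  "this"
[2,3] N/PP  lex  "often"
[1,3] S  >  k=2
[3,4] N\S  lex  "some"
[4,5] N  lex  "dog"
[5,6] ((PP\S)\(N\S))\N  lex  "ate"
[4,6] (PP\S)\(N\S)  <  k=5
[3,6] PP\S  <  k=4
[1,6] PP  <  k=3
[0,6] S  >  k=1

[0,6] S   >
  [0,1] "in" : S/PP
  [1,6] PP   <
    [1,3] S   >
      [1,2] "this" : S/(N/PP)
      [2,3] "often" : N/PP
    [3,6] PP\S   <
      [3,4] "some" : N\S
      [4,6] (PP\S)\(N\S)   <
        [4,5] "dog" : N
        [5,6] "ate" : ((PP\S)\(N\S))\N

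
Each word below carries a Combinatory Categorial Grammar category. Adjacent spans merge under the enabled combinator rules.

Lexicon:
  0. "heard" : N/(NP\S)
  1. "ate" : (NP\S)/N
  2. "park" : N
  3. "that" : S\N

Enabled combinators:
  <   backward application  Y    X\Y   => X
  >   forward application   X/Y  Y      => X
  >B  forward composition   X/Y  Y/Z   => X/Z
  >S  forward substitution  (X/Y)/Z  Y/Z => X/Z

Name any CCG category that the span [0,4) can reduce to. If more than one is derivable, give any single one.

S

[0,4] S   <
  [0,3] N   >
    [0,1] "heard" : N/(NP\S)
    [1,3] NP\S   >
      [1,2] "ate" : (NP\S)/N
      [2,3] "park" : N
  [3,4] "that" : S\N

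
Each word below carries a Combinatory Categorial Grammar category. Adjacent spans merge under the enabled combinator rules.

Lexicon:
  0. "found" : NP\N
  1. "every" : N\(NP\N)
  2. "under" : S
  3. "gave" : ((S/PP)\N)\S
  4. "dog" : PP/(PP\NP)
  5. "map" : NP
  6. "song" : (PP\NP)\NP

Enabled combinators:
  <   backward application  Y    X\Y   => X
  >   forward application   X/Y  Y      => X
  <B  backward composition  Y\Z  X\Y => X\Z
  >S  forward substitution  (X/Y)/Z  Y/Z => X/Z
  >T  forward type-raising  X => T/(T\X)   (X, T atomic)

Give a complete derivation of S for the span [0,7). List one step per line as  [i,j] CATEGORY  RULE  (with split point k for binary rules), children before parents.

[0,7] S   >
  [0,4] S/PP   <
    [0,2] N   <
      [0,1] "found" : NP\N
      [1,2] "every" : N\(NP\N)
    [2,4] (S/PP)\N   <
      [2,3] "under" : S
      [3,4] "gave" : ((S/PP)\N)\S
  [4,7] PP   >
    [4,5] "dog" : PP/(PP\NP)
    [5,7] PP\NP   <
      [5,6] "map" : NP
      [6,7] "song" : (PP\NP)\NP

[0,1] NP\N  lex  "found"
[1,2] N\(NP\N)  lex  "every"
[0,2] N  <  k=1
[2,3] S  lex  "under"
[3,4] ((S/PP)\N)\S  lex  "gave"
[2,4] (S/PP)\N  <  k=3
[0,4] S/PP  <  k=2
[4,5] PP/(PP\NP)  lex  "dog"
[5,6] NP  lex  "map"
[6,7] (PP\NP)\NP  lex  "song"
[5,7] PP\NP  <  k=6
[4,7] PP  >  k=5
[0,7] S  >  k=4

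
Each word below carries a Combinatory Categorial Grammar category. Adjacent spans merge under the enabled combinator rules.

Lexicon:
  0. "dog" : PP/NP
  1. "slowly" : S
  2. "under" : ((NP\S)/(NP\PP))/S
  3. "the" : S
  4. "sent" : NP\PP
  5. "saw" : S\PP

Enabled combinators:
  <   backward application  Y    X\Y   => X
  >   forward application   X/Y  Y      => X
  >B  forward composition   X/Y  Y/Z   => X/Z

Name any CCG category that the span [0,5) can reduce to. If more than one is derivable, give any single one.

PP

[0,6] S   <
  [0,5] PP   >
    [0,1] "dog" : PP/NP
    [1,5] NP   <
      [1,2] "slowly" : S
      [2,5] NP\S   >
        [2,4] (NP\S)/(NP\PP)   >
          [2,3] "under" : ((NP\S)/(NP\PP))/S
          [3,4] "the" : S
        [4,5] "sent" : NP\PP
  [5,6] "saw" : S\PP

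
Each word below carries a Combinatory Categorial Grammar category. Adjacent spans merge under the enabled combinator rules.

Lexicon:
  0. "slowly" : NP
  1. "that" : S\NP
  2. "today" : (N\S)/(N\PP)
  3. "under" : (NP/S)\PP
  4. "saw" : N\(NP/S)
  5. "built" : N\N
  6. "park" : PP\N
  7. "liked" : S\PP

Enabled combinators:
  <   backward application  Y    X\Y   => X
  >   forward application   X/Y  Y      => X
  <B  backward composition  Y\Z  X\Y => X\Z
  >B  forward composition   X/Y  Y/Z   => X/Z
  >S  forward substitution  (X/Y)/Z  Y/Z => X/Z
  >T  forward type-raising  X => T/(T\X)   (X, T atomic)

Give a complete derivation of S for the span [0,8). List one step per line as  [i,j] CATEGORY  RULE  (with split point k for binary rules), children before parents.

[0,8] S   <
  [0,1] "slowly" : NP
  [1,8] S\NP   <B
    [1,5] N\NP   <B
      [1,2] "that" : S\NP
      [2,5] N\S   >
        [2,3] "today" : (N\S)/(N\PP)
        [3,5] N\PP   <B
          [3,4] "under" : (NP/S)\PP
          [4,5] "saw" : N\(NP/S)
    [5,8] S\N   <B
      [5,7] PP\N   <B
        [5,6] "built" : N\N
        [6,7] "park" : PP\N
      [7,8] "liked" : S\PP

[0,1] NP  lex  "slowly"
[1,2] S\NP  lex  "that"
[2,3] (N\S)/(N\PP)  lex  "today"
[3,4] (NP/S)\PP  lex  "under"
[4,5] N\(NP/S)  lex  "saw"
[3,5] N\PP  <B  k=4
[2,5] N\S  >  k=3
[1,5] N\NP  <B  k=2
[5,6] N\N  lex  "built"
[6,7] PP\N  lex  "park"
[5,7] PP\N  <B  k=6
[7,8] S\PP  lex  "liked"
[5,8] S\N  <B  k=7
[1,8] S\NP  <B  k=5
[0,8] S  <  k=1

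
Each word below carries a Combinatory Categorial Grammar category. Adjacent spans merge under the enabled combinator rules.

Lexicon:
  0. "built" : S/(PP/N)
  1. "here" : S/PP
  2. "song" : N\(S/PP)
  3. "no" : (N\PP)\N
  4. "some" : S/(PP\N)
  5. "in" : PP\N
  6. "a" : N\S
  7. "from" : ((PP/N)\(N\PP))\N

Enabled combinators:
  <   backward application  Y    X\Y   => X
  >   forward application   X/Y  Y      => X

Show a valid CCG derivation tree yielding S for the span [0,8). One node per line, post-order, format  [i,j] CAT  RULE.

[0,1] S/(PP/N)  lex  "built"
[1,2] S/PP  lex  "here"
[2,3] N\(S/PP)  lex  "song"
[1,3] N  <  k=2
[3,4] (N\PP)\N  lex  "no"
[1,4] N\PP  <  k=3
[4,5] S/(PP\N)  lex  "some"
[5,6] PP\N  lex  "in"
[4,6] S  >  k=5
[6,7] N\S  lex  "a"
[4,7] N  <  k=6
[7,8] ((PP/N)\(N\PP))\N  lex  "from"
[4,8] (PP/N)\(N\PP)  <  k=7
[1,8] PP/N  <  k=4
[0,8] S  >  k=1

[0,8] S   >
  [0,1] "built" : S/(PP/N)
  [1,8] PP/N   <
    [1,4] N\PP   <
      [1,3] N   <
        [1,2] "here" : S/PP
        [2,3] "song" : N\(S/PP)
      [3,4] "no" : (N\PP)\N
    [4,8] (PP/N)\(N\PP)   <
      [4,7] N   <
        [4,6] S   >
          [4,5] "some" : S/(PP\N)
          [5,6] "in" : PP\N
        [6,7] "a" : N\S
      [7,8] "from" : ((PP/N)\(N\PP))\N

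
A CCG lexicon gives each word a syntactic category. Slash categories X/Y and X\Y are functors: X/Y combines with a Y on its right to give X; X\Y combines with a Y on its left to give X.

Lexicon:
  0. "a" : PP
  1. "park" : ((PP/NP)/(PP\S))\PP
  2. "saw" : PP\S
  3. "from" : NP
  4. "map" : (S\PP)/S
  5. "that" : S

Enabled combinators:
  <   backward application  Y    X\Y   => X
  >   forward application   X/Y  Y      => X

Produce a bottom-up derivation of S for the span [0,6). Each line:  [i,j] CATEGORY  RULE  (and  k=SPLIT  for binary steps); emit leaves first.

[0,1] PP  lex  "a"
[1,2] ((PP/NP)/(PP\S))\PP  lex  "park"
[0,2] (PP/NP)/(PP\S)  <  k=1
[2,3] PP\S  lex  "saw"
[0,3] PP/NP  >  k=2
[3,4] NP  lex  "from"
[0,4] PP  >  k=3
[4,5] (S\PP)/S  lex  "map"
[5,6] S  lex  "that"
[4,6] S\PP  >  k=5
[0,6] S  <  k=4

[0,6] S   <
  [0,4] PP   >
    [0,3] PP/NP   >
      [0,2] (PP/NP)/(PP\S)   <
        [0,1] "a" : PP
        [1,2] "park" : ((PP/NP)/(PP\S))\PP
      [2,3] "saw" : PP\S
    [3,4] "from" : NP
  [4,6] S\PP   >
    [4,5] "map" : (S\PP)/S
    [5,6] "that" : S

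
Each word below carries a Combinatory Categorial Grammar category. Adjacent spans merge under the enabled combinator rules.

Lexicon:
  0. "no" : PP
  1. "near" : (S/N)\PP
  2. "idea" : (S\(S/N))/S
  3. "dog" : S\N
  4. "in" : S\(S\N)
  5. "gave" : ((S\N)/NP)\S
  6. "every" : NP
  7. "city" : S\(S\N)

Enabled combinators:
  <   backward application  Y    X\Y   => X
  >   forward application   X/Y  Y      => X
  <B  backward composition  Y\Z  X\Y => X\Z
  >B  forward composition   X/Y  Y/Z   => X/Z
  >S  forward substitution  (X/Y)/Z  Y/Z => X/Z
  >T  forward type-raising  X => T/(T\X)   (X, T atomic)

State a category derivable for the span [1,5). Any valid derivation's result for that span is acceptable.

[0,8] S   <
  [0,7] S\N   >
    [0,6] (S\N)/NP   <
      [0,5] S   <
        [0,1] "no" : PP
        [1,5] S\PP   <B
          [1,2] "near" : (S/N)\PP
          [2,5] S\(S/N)   >
            [2,3] "idea" : (S\(S/N))/S
            [3,5] S   <
              [3,4] "dog" : S\N
              [4,5] "in" : S\(S\N)
      [5,6] "gave" : ((S\N)/NP)\S
    [6,7] "every" : NP
  [7,8] "city" : S\(S\N)

S\PP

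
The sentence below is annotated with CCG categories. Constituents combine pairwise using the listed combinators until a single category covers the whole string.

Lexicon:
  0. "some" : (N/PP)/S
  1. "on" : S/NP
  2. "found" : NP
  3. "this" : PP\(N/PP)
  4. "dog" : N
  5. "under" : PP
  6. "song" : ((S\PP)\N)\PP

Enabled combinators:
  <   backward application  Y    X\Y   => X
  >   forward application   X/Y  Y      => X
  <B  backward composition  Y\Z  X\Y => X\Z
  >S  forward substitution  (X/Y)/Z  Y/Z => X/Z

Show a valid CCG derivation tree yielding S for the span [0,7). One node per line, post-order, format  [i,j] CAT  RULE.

[0,7] S   <
  [0,4] PP   <
    [0,3] N/PP   >
      [0,1] "some" : (N/PP)/S
      [1,3] S   >
        [1,2] "on" : S/NP
        [2,3] "found" : NP
    [3,4] "this" : PP\(N/PP)
  [4,7] S\PP   <
    [4,5] "dog" : N
    [5,7] (S\PP)\N   <
      [5,6] "under" : PP
      [6,7] "song" : ((S\PP)\N)\PP

[0,1] (N/PP)/S  lex  "some"
[1,2] S/NP  lex  "on"
[2,3] NP  lex  "found"
[1,3] S  >  k=2
[0,3] N/PP  >  k=1
[3,4] PP\(N/PP)  lex  "this"
[0,4] PP  <  k=3
[4,5] N  lex  "dog"
[5,6] PP  lex  "under"
[6,7] ((S\PP)\N)\PP  lex  "song"
[5,7] (S\PP)\N  <  k=6
[4,7] S\PP  <  k=5
[0,7] S  <  k=4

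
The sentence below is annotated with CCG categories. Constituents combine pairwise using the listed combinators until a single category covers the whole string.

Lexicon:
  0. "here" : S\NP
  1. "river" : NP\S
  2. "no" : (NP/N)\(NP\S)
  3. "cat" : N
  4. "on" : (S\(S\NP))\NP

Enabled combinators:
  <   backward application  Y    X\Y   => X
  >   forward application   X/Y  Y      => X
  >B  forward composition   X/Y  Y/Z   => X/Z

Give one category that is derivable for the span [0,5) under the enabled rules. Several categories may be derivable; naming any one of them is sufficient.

S

[0,5] S   <
  [0,1] "here" : S\NP
  [1,5] S\(S\NP)   <
    [1,4] NP   >
      [1,3] NP/N   <
        [1,2] "river" : NP\S
        [2,3] "no" : (NP/N)\(NP\S)
      [3,4] "cat" : N
    [4,5] "on" : (S\(S\NP))\NP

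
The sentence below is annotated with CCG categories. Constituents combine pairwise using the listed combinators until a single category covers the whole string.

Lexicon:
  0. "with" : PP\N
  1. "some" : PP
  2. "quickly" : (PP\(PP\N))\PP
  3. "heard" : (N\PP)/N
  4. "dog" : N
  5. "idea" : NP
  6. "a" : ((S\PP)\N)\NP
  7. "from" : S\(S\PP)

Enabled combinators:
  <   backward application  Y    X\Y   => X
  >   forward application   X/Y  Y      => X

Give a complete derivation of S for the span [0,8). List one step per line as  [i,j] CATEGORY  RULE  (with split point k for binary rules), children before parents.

[0,8] S   <
  [0,7] S\PP   <
    [0,5] N   <
      [0,3] PP   <
        [0,1] "with" : PP\N
        [1,3] PP\(PP\N)   <
          [1,2] "some" : PP
          [2,3] "quickly" : (PP\(PP\N))\PP
      [3,5] N\PP   >
        [3,4] "heard" : (N\PP)/N
        [4,5] "dog" : N
    [5,7] (S\PP)\N   <
      [5,6] "idea" : NP
      [6,7] "a" : ((S\PP)\N)\NP
  [7,8] "from" : S\(S\PP)

[0,1] PP\N  lex  "with"
[1,2] PP  lex  "some"
[2,3] (PP\(PP\N))\PP  lex  "quickly"
[1,3] PP\(PP\N)  <  k=2
[0,3] PP  <  k=1
[3,4] (N\PP)/N  lex  "heard"
[4,5] N  lex  "dog"
[3,5] N\PP  >  k=4
[0,5] N  <  k=3
[5,6] NP  lex  "idea"
[6,7] ((S\PP)\N)\NP  lex  "a"
[5,7] (S\PP)\N  <  k=6
[0,7] S\PP  <  k=5
[7,8] S\(S\PP)  lex  "from"
[0,8] S  <  k=7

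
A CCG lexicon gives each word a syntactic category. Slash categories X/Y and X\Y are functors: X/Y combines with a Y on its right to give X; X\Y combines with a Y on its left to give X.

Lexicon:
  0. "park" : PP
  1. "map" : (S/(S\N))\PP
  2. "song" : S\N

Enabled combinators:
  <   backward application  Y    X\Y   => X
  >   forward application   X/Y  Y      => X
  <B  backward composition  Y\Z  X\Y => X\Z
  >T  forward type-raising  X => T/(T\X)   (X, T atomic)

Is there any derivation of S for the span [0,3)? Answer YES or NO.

YES

[0,3] S   >
  [0,2] S/(S\N)   <
    [0,1] "park" : PP
    [1,2] "map" : (S/(S\N))\PP
  [2,3] "song" : S\N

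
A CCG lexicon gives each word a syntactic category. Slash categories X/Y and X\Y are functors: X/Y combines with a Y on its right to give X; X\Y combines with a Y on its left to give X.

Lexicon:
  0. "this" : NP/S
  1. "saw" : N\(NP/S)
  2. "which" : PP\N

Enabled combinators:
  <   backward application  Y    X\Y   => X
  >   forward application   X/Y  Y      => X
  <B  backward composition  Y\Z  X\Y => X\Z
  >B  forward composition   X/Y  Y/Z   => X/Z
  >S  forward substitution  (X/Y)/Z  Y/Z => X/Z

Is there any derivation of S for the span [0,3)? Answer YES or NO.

NO

NP/S N\(NP/S) PP\N
CKY chart[0,3] = {PP}; S ∉ chart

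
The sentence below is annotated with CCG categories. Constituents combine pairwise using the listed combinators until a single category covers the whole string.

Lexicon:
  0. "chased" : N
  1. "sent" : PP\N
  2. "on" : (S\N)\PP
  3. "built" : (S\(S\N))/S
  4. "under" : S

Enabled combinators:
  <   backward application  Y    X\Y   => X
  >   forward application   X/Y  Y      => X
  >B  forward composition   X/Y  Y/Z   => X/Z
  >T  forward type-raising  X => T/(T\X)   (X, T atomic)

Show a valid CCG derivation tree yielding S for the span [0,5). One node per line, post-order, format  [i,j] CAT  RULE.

[0,1] N  lex  "chased"
[1,2] PP\N  lex  "sent"
[0,2] PP  <  k=1
[2,3] (S\N)\PP  lex  "on"
[0,3] S\N  <  k=2
[3,4] (S\(S\N))/S  lex  "built"
[4,5] S  lex  "under"
[3,5] S\(S\N)  >  k=4
[0,5] S  <  k=3

[0,5] S   <
  [0,3] S\N   <
    [0,2] PP   <
      [0,1] "chased" : N
      [1,2] "sent" : PP\N
    [2,3] "on" : (S\N)\PP
  [3,5] S\(S\N)   >
    [3,4] "built" : (S\(S\N))/S
    [4,5] "under" : S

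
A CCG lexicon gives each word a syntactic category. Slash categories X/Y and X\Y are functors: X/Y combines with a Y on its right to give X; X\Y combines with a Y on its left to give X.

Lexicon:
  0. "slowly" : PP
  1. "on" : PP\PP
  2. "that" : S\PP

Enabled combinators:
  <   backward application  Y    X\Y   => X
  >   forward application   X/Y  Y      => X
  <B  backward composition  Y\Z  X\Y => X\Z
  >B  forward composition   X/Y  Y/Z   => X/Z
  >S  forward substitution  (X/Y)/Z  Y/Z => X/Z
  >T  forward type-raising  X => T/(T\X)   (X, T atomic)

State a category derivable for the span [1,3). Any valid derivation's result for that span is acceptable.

[0,3] S   >
  [0,1] S/(S\PP)   >T
    [0,1] "slowly" : PP
  [1,3] S\PP   <B
    [1,2] "on" : PP\PP
    [2,3] "that" : S\PP

S\PP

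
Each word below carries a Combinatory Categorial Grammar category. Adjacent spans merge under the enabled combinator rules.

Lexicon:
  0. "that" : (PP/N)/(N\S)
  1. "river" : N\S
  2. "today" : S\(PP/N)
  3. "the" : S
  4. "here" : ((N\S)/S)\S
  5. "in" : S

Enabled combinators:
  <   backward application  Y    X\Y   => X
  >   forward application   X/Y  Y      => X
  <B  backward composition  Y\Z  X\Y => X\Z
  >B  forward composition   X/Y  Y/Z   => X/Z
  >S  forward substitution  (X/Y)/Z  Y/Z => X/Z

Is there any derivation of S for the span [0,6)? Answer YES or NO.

(PP/N)/(N\S) N\S S\(PP/N) S ((N\S)/S)\S S
CKY chart[0,6] = {N}; S ∉ chart

NO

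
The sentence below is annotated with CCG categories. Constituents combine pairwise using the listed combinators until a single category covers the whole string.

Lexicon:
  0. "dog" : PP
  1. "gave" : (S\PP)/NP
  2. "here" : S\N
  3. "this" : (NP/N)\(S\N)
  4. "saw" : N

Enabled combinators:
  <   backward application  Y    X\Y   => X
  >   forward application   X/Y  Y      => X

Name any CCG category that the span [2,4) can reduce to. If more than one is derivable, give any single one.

NP/N

[0,5] S   <
  [0,1] "dog" : PP
  [1,5] S\PP   >
    [1,2] "gave" : (S\PP)/NP
    [2,5] NP   >
      [2,4] NP/N   <
        [2,3] "here" : S\N
        [3,4] "this" : (NP/N)\(S\N)
      [4,5] "saw" : N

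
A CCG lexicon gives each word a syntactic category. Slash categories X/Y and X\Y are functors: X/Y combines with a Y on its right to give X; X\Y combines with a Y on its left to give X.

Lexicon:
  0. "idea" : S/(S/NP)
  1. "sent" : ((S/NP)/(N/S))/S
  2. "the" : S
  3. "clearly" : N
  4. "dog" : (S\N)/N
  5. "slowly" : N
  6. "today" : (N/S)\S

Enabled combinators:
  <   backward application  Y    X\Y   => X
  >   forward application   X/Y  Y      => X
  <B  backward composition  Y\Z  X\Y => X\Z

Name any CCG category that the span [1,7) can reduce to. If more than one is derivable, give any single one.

S/NP

[0,7] S   >
  [0,1] "idea" : S/(S/NP)
  [1,7] S/NP   >
    [1,3] (S/NP)/(N/S)   >
      [1,2] "sent" : ((S/NP)/(N/S))/S
      [2,3] "the" : S
    [3,7] N/S   <
      [3,6] S   <
        [3,4] "clearly" : N
        [4,6] S\N   >
          [4,5] "dog" : (S\N)/N
          [5,6] "slowly" : N
      [6,7] "today" : (N/S)\S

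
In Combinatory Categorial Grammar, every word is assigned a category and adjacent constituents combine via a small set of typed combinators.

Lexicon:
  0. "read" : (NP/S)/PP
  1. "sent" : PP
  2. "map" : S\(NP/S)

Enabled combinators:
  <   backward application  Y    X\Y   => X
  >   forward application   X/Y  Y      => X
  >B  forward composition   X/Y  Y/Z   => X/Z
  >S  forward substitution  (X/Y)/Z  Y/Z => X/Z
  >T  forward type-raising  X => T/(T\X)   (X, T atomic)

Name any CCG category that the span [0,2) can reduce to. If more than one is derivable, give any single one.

NP/S

[0,3] S   <
  [0,2] NP/S   >
    [0,1] "read" : (NP/S)/PP
    [1,2] "sent" : PP
  [2,3] "map" : S\(NP/S)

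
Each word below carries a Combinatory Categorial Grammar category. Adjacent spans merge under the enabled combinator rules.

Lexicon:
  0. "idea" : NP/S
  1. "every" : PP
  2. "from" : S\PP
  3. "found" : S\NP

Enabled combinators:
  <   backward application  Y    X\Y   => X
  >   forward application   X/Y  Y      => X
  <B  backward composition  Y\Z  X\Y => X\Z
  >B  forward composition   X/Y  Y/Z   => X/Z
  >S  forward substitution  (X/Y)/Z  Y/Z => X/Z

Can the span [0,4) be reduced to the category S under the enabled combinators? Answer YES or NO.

YES

[0,4] S   <
  [0,3] NP   >
    [0,1] "idea" : NP/S
    [1,3] S   <
      [1,2] "every" : PP
      [2,3] "from" : S\PP
  [3,4] "found" : S\NP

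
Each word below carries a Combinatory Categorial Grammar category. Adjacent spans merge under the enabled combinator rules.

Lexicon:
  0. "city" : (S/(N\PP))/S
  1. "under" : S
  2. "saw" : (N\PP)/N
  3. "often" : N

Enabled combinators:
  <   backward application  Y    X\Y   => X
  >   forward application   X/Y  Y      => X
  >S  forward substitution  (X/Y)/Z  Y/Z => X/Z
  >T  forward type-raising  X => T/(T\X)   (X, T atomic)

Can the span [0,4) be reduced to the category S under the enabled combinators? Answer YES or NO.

[0,4] S   >
  [0,2] S/(N\PP)   >
    [0,1] "city" : (S/(N\PP))/S
    [1,2] "under" : S
  [2,4] N\PP   >
    [2,3] "saw" : (N\PP)/N
    [3,4] "often" : N

YES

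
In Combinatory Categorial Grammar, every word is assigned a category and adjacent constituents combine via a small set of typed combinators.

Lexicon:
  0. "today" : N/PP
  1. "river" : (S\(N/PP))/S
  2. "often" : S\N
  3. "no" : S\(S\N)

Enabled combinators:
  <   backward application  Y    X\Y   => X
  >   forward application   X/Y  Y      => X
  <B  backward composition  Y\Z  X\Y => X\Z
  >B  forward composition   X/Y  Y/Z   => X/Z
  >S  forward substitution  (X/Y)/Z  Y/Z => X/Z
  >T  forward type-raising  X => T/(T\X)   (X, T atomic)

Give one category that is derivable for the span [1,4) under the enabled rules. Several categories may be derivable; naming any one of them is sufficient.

S\(N/PP)

[0,4] S   <
  [0,1] "today" : N/PP
  [1,4] S\(N/PP)   >
    [1,2] "river" : (S\(N/PP))/S
    [2,4] S   <
      [2,3] "often" : S\N
      [3,4] "no" : S\(S\N)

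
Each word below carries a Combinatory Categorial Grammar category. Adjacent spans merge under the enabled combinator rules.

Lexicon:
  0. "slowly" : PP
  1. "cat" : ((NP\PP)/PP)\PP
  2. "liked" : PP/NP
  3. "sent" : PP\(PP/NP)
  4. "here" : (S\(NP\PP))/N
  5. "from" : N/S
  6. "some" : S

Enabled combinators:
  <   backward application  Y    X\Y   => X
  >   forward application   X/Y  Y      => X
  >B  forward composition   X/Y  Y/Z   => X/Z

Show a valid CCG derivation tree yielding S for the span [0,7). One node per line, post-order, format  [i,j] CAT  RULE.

[0,1] PP  lex  "slowly"
[1,2] ((NP\PP)/PP)\PP  lex  "cat"
[0,2] (NP\PP)/PP  <  k=1
[2,3] PP/NP  lex  "liked"
[3,4] PP\(PP/NP)  lex  "sent"
[2,4] PP  <  k=3
[0,4] NP\PP  >  k=2
[4,5] (S\(NP\PP))/N  lex  "here"
[5,6] N/S  lex  "from"
[6,7] S  lex  "some"
[5,7] N  >  k=6
[4,7] S\(NP\PP)  >  k=5
[0,7] S  <  k=4

[0,7] S   <
  [0,4] NP\PP   >
    [0,2] (NP\PP)/PP   <
      [0,1] "slowly" : PP
      [1,2] "cat" : ((NP\PP)/PP)\PP
    [2,4] PP   <
      [2,3] "liked" : PP/NP
      [3,4] "sent" : PP\(PP/NP)
  [4,7] S\(NP\PP)   >
    [4,5] "here" : (S\(NP\PP))/N
    [5,7] N   >
      [5,6] "from" : N/S
      [6,7] "some" : S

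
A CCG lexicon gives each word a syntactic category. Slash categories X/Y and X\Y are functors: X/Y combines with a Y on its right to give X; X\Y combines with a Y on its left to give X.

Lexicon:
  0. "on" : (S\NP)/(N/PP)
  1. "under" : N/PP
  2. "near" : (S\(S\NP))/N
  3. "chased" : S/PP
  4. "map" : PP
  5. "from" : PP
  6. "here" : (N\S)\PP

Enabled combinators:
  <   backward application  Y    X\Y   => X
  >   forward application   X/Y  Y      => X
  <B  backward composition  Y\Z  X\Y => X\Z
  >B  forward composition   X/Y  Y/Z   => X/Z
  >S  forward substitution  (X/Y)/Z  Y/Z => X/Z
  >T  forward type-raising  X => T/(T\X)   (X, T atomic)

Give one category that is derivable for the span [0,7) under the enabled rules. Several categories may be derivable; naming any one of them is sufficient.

[0,7] S   <
  [0,2] S\NP   >
    [0,1] "on" : (S\NP)/(N/PP)
    [1,2] "under" : N/PP
  [2,7] S\(S\NP)   >
    [2,3] "near" : (S\(S\NP))/N
    [3,7] N   <
      [3,5] S   >
        [3,4] "chased" : S/PP
        [4,5] "map" : PP
      [5,7] N\S   <
        [5,6] "from" : PP
        [6,7] "here" : (N\S)\PP

S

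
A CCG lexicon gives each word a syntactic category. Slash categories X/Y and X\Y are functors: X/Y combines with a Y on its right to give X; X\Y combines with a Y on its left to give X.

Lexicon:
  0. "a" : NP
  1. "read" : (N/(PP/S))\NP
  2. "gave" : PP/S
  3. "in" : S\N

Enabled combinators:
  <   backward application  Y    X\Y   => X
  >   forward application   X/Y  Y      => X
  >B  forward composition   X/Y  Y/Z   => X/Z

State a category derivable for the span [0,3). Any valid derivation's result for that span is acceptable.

[0,4] S   <
  [0,3] N   >
    [0,2] N/(PP/S)   <
      [0,1] "a" : NP
      [1,2] "read" : (N/(PP/S))\NP
    [2,3] "gave" : PP/S
  [3,4] "in" : S\N

N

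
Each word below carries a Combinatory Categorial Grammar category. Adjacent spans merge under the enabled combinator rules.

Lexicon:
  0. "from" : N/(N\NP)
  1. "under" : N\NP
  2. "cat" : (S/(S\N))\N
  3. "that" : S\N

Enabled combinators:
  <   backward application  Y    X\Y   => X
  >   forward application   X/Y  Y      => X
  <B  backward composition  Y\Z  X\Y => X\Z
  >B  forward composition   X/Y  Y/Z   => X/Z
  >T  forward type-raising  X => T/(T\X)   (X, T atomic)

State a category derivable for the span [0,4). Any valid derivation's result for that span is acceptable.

[0,4] S   >
  [0,3] S/(S\N)   <
    [0,2] N   >
      [0,1] "from" : N/(N\NP)
      [1,2] "under" : N\NP
    [2,3] "cat" : (S/(S\N))\N
  [3,4] "that" : S\N

S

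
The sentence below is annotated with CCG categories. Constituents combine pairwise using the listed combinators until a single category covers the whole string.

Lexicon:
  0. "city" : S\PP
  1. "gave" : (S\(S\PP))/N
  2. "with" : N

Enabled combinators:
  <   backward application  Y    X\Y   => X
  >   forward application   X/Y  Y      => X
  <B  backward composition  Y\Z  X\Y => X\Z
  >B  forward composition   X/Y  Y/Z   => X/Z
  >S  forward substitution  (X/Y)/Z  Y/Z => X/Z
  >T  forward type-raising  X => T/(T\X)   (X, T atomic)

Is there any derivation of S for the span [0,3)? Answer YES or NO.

[0,3] S   <
  [0,1] "city" : S\PP
  [1,3] S\(S\PP)   >
    [1,2] "gave" : (S\(S\PP))/N
    [2,3] "with" : N

YES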